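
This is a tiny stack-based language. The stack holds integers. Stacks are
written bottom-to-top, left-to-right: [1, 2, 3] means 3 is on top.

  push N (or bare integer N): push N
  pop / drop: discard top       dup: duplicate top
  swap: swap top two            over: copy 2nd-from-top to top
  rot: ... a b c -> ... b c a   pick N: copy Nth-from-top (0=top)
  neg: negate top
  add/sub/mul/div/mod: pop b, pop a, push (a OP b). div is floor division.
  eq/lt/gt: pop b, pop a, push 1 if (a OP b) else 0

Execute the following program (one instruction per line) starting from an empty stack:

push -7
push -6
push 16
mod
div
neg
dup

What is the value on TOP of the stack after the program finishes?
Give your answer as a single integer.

Answer: 1

Derivation:
After 'push -7': [-7]
After 'push -6': [-7, -6]
After 'push 16': [-7, -6, 16]
After 'mod': [-7, 10]
After 'div': [-1]
After 'neg': [1]
After 'dup': [1, 1]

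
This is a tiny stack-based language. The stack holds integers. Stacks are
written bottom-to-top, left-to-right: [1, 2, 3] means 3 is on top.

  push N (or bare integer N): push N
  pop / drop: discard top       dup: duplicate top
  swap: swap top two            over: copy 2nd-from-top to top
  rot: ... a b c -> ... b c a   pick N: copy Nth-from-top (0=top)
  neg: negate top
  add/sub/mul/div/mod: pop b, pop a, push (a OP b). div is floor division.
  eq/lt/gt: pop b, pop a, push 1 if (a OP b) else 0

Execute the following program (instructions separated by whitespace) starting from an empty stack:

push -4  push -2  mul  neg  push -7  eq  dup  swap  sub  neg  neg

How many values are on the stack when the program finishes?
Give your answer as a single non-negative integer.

Answer: 1

Derivation:
After 'push -4': stack = [-4] (depth 1)
After 'push -2': stack = [-4, -2] (depth 2)
After 'mul': stack = [8] (depth 1)
After 'neg': stack = [-8] (depth 1)
After 'push -7': stack = [-8, -7] (depth 2)
After 'eq': stack = [0] (depth 1)
After 'dup': stack = [0, 0] (depth 2)
After 'swap': stack = [0, 0] (depth 2)
After 'sub': stack = [0] (depth 1)
After 'neg': stack = [0] (depth 1)
After 'neg': stack = [0] (depth 1)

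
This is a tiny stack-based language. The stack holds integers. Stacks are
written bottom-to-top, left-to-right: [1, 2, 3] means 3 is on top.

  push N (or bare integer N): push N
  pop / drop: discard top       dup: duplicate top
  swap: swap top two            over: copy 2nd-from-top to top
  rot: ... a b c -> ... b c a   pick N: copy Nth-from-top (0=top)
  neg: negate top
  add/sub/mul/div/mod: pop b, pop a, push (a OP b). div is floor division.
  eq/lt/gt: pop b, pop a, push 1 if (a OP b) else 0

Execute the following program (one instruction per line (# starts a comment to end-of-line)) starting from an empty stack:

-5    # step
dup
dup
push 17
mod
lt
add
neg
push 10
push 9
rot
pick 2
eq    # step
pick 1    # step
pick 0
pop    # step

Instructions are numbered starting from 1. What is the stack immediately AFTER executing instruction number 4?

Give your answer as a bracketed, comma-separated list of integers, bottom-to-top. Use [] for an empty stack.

Answer: [-5, -5, -5, 17]

Derivation:
Step 1 ('-5'): [-5]
Step 2 ('dup'): [-5, -5]
Step 3 ('dup'): [-5, -5, -5]
Step 4 ('push 17'): [-5, -5, -5, 17]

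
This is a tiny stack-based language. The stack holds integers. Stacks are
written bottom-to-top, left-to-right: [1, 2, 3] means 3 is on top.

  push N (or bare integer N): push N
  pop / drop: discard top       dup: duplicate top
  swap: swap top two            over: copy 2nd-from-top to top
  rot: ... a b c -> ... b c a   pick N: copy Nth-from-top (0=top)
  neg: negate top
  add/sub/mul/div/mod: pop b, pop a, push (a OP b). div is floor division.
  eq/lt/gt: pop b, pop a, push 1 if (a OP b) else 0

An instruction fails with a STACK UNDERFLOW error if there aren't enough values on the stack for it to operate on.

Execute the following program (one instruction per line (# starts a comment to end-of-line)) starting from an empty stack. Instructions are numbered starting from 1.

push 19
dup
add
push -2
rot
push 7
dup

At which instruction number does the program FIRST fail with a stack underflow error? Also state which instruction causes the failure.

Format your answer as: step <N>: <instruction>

Step 1 ('push 19'): stack = [19], depth = 1
Step 2 ('dup'): stack = [19, 19], depth = 2
Step 3 ('add'): stack = [38], depth = 1
Step 4 ('push -2'): stack = [38, -2], depth = 2
Step 5 ('rot'): needs 3 value(s) but depth is 2 — STACK UNDERFLOW

Answer: step 5: rot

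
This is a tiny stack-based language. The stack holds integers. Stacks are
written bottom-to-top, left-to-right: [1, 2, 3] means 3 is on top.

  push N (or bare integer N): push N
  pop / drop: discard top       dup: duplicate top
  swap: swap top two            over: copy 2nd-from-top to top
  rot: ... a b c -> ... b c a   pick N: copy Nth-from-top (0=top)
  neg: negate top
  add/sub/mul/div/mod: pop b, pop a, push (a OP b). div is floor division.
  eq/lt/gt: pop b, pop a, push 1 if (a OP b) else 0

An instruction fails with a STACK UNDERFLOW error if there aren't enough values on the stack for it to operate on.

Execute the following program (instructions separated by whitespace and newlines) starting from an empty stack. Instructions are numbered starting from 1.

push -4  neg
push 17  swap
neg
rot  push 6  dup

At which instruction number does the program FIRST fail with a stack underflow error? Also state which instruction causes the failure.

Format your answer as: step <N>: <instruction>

Answer: step 6: rot

Derivation:
Step 1 ('push -4'): stack = [-4], depth = 1
Step 2 ('neg'): stack = [4], depth = 1
Step 3 ('push 17'): stack = [4, 17], depth = 2
Step 4 ('swap'): stack = [17, 4], depth = 2
Step 5 ('neg'): stack = [17, -4], depth = 2
Step 6 ('rot'): needs 3 value(s) but depth is 2 — STACK UNDERFLOW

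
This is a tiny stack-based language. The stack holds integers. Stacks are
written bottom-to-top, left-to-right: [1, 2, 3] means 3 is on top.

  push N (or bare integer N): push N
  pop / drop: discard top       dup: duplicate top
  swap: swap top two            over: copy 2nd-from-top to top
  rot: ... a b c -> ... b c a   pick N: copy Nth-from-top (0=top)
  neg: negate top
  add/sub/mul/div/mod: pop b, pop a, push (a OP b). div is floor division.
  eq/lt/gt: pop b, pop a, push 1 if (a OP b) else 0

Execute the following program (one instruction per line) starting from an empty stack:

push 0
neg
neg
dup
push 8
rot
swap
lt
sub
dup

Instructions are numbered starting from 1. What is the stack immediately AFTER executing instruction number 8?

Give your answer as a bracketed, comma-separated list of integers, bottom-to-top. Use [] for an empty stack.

Answer: [0, 1]

Derivation:
Step 1 ('push 0'): [0]
Step 2 ('neg'): [0]
Step 3 ('neg'): [0]
Step 4 ('dup'): [0, 0]
Step 5 ('push 8'): [0, 0, 8]
Step 6 ('rot'): [0, 8, 0]
Step 7 ('swap'): [0, 0, 8]
Step 8 ('lt'): [0, 1]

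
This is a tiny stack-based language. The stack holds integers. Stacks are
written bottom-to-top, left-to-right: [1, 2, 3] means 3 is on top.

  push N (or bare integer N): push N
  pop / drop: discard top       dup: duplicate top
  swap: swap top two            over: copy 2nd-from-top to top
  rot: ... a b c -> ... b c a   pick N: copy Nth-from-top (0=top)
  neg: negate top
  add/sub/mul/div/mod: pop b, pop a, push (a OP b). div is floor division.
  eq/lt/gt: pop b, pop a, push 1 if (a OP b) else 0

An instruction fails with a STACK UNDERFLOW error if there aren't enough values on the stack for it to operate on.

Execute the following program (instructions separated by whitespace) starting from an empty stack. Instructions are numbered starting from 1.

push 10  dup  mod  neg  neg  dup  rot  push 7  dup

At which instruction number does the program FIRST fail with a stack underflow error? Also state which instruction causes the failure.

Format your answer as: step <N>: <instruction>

Answer: step 7: rot

Derivation:
Step 1 ('push 10'): stack = [10], depth = 1
Step 2 ('dup'): stack = [10, 10], depth = 2
Step 3 ('mod'): stack = [0], depth = 1
Step 4 ('neg'): stack = [0], depth = 1
Step 5 ('neg'): stack = [0], depth = 1
Step 6 ('dup'): stack = [0, 0], depth = 2
Step 7 ('rot'): needs 3 value(s) but depth is 2 — STACK UNDERFLOW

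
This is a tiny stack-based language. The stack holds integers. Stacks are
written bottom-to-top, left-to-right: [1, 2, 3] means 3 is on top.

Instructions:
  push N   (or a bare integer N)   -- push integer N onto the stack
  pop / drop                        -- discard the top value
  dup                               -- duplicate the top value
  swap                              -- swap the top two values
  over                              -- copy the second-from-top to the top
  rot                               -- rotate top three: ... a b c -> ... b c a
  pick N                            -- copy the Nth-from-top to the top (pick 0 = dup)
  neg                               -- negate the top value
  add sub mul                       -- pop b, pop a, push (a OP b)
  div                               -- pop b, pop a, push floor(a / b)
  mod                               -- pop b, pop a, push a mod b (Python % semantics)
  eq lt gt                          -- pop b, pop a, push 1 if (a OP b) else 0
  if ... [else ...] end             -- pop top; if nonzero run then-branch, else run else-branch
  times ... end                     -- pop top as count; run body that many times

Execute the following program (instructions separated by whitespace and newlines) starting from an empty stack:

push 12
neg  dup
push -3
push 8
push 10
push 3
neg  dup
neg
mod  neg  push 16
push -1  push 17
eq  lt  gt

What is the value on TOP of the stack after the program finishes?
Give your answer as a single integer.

Answer: 0

Derivation:
After 'push 12': [12]
After 'neg': [-12]
After 'dup': [-12, -12]
After 'push -3': [-12, -12, -3]
After 'push 8': [-12, -12, -3, 8]
After 'push 10': [-12, -12, -3, 8, 10]
After 'push 3': [-12, -12, -3, 8, 10, 3]
After 'neg': [-12, -12, -3, 8, 10, -3]
After 'dup': [-12, -12, -3, 8, 10, -3, -3]
After 'neg': [-12, -12, -3, 8, 10, -3, 3]
After 'mod': [-12, -12, -3, 8, 10, 0]
After 'neg': [-12, -12, -3, 8, 10, 0]
After 'push 16': [-12, -12, -3, 8, 10, 0, 16]
After 'push -1': [-12, -12, -3, 8, 10, 0, 16, -1]
After 'push 17': [-12, -12, -3, 8, 10, 0, 16, -1, 17]
After 'eq': [-12, -12, -3, 8, 10, 0, 16, 0]
After 'lt': [-12, -12, -3, 8, 10, 0, 0]
After 'gt': [-12, -12, -3, 8, 10, 0]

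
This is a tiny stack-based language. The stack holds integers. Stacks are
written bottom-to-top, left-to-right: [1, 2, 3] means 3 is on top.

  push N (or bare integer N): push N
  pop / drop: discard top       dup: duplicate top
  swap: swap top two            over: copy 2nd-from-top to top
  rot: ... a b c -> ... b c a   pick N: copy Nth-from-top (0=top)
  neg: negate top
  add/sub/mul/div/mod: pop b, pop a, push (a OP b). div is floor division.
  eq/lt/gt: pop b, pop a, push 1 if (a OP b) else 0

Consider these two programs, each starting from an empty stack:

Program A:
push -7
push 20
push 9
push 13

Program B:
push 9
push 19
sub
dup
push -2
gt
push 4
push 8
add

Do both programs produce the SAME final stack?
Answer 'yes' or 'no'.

Answer: no

Derivation:
Program A trace:
  After 'push -7': [-7]
  After 'push 20': [-7, 20]
  After 'push 9': [-7, 20, 9]
  After 'push 13': [-7, 20, 9, 13]
Program A final stack: [-7, 20, 9, 13]

Program B trace:
  After 'push 9': [9]
  After 'push 19': [9, 19]
  After 'sub': [-10]
  After 'dup': [-10, -10]
  After 'push -2': [-10, -10, -2]
  After 'gt': [-10, 0]
  After 'push 4': [-10, 0, 4]
  After 'push 8': [-10, 0, 4, 8]
  After 'add': [-10, 0, 12]
Program B final stack: [-10, 0, 12]
Same: no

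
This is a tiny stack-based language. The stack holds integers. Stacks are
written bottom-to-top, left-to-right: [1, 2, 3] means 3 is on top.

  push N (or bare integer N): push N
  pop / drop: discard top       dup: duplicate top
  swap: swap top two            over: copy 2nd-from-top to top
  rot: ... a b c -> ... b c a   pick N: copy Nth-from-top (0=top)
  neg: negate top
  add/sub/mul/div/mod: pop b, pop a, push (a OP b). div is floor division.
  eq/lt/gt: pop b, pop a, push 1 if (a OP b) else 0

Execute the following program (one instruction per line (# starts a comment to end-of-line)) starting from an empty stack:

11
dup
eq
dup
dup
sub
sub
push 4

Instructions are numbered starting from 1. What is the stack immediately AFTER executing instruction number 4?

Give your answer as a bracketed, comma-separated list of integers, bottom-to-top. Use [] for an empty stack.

Answer: [1, 1]

Derivation:
Step 1 ('11'): [11]
Step 2 ('dup'): [11, 11]
Step 3 ('eq'): [1]
Step 4 ('dup'): [1, 1]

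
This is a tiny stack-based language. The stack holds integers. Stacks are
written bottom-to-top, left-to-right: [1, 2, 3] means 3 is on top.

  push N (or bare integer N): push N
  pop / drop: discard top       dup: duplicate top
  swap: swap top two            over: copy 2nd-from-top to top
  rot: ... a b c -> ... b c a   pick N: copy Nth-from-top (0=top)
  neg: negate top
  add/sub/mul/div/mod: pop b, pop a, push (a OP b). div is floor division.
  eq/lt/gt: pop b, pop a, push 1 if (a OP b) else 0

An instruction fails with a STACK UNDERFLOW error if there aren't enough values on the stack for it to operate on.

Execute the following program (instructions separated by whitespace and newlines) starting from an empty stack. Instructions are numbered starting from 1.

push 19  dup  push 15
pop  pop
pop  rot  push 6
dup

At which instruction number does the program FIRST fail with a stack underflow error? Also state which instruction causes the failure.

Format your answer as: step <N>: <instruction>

Step 1 ('push 19'): stack = [19], depth = 1
Step 2 ('dup'): stack = [19, 19], depth = 2
Step 3 ('push 15'): stack = [19, 19, 15], depth = 3
Step 4 ('pop'): stack = [19, 19], depth = 2
Step 5 ('pop'): stack = [19], depth = 1
Step 6 ('pop'): stack = [], depth = 0
Step 7 ('rot'): needs 3 value(s) but depth is 0 — STACK UNDERFLOW

Answer: step 7: rot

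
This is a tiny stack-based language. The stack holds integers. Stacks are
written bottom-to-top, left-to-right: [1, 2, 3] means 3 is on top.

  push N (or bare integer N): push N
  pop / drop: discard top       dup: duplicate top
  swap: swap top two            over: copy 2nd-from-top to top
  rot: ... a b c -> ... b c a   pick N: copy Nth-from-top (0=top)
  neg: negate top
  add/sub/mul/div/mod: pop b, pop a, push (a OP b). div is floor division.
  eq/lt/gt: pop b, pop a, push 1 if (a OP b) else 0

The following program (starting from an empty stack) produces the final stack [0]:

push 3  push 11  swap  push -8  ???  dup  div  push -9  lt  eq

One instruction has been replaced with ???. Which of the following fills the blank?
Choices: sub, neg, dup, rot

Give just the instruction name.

Stack before ???: [11, 3, -8]
Stack after ???:  [11, 11]
Checking each choice:
  sub: MATCH
  neg: produces [11, 0]
  dup: produces [11, 3, 0]
  rot: produces [3, 0]


Answer: sub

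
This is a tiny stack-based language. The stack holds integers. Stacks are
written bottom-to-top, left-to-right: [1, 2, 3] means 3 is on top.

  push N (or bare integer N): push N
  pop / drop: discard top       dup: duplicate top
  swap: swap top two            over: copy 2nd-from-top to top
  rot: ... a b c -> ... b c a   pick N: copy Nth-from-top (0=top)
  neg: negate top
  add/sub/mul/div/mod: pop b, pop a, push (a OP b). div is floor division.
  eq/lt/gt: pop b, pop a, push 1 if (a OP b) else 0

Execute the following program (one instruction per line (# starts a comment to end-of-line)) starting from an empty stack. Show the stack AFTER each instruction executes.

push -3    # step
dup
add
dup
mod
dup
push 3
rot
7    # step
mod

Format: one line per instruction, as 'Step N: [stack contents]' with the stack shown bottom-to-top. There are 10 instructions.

Step 1: [-3]
Step 2: [-3, -3]
Step 3: [-6]
Step 4: [-6, -6]
Step 5: [0]
Step 6: [0, 0]
Step 7: [0, 0, 3]
Step 8: [0, 3, 0]
Step 9: [0, 3, 0, 7]
Step 10: [0, 3, 0]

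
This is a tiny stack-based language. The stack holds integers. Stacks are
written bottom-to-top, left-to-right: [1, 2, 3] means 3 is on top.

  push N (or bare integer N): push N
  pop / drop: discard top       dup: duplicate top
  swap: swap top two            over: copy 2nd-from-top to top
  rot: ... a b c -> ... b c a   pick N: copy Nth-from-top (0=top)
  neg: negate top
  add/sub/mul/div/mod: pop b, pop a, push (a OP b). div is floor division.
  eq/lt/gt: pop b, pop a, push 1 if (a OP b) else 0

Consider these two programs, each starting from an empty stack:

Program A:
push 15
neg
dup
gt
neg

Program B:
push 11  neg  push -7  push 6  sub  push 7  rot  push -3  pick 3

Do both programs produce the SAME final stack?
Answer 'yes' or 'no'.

Program A trace:
  After 'push 15': [15]
  After 'neg': [-15]
  After 'dup': [-15, -15]
  After 'gt': [0]
  After 'neg': [0]
Program A final stack: [0]

Program B trace:
  After 'push 11': [11]
  After 'neg': [-11]
  After 'push -7': [-11, -7]
  After 'push 6': [-11, -7, 6]
  After 'sub': [-11, -13]
  After 'push 7': [-11, -13, 7]
  After 'rot': [-13, 7, -11]
  After 'push -3': [-13, 7, -11, -3]
  After 'pick 3': [-13, 7, -11, -3, -13]
Program B final stack: [-13, 7, -11, -3, -13]
Same: no

Answer: no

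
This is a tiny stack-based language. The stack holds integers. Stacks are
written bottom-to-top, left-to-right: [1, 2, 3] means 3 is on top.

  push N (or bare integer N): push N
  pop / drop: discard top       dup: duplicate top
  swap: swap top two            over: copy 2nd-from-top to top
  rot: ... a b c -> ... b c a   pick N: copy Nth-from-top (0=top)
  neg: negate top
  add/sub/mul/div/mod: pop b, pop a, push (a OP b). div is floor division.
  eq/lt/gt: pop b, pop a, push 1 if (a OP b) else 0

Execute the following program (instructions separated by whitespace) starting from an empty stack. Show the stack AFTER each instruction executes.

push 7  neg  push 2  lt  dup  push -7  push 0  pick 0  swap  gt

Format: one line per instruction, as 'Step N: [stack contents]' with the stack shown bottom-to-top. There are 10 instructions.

Step 1: [7]
Step 2: [-7]
Step 3: [-7, 2]
Step 4: [1]
Step 5: [1, 1]
Step 6: [1, 1, -7]
Step 7: [1, 1, -7, 0]
Step 8: [1, 1, -7, 0, 0]
Step 9: [1, 1, -7, 0, 0]
Step 10: [1, 1, -7, 0]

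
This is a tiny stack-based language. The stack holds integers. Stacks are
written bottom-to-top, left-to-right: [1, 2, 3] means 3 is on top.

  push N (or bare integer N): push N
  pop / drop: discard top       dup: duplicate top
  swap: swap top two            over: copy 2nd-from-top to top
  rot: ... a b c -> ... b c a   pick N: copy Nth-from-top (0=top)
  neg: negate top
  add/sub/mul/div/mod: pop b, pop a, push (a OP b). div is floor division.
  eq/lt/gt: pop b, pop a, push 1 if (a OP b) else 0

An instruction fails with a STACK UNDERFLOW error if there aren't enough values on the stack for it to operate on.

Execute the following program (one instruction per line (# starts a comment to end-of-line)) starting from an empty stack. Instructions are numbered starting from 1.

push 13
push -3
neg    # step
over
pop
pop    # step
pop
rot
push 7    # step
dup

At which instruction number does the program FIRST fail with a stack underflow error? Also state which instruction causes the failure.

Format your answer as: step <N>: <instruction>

Step 1 ('push 13'): stack = [13], depth = 1
Step 2 ('push -3'): stack = [13, -3], depth = 2
Step 3 ('neg'): stack = [13, 3], depth = 2
Step 4 ('over'): stack = [13, 3, 13], depth = 3
Step 5 ('pop'): stack = [13, 3], depth = 2
Step 6 ('pop'): stack = [13], depth = 1
Step 7 ('pop'): stack = [], depth = 0
Step 8 ('rot'): needs 3 value(s) but depth is 0 — STACK UNDERFLOW

Answer: step 8: rot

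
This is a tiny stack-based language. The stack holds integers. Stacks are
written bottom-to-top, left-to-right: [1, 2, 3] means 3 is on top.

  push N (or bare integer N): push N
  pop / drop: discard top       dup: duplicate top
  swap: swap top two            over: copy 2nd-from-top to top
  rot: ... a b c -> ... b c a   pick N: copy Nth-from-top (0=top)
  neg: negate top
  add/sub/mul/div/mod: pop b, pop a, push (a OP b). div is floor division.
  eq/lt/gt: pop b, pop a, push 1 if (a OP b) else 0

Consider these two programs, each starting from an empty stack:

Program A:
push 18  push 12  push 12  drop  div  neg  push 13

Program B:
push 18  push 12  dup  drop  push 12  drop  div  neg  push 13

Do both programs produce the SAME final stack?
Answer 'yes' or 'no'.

Answer: yes

Derivation:
Program A trace:
  After 'push 18': [18]
  After 'push 12': [18, 12]
  After 'push 12': [18, 12, 12]
  After 'drop': [18, 12]
  After 'div': [1]
  After 'neg': [-1]
  After 'push 13': [-1, 13]
Program A final stack: [-1, 13]

Program B trace:
  After 'push 18': [18]
  After 'push 12': [18, 12]
  After 'dup': [18, 12, 12]
  After 'drop': [18, 12]
  After 'push 12': [18, 12, 12]
  After 'drop': [18, 12]
  After 'div': [1]
  After 'neg': [-1]
  After 'push 13': [-1, 13]
Program B final stack: [-1, 13]
Same: yes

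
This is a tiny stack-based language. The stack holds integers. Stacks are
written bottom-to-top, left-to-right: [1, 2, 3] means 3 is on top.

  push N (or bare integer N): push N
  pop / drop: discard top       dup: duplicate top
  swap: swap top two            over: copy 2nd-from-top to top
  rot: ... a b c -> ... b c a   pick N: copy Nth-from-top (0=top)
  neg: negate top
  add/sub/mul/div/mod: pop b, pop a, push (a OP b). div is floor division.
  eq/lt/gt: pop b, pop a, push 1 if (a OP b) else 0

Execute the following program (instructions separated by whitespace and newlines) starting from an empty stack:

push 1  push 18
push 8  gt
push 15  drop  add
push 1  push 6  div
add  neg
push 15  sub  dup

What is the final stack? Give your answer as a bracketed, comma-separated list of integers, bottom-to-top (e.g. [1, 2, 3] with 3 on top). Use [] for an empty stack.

After 'push 1': [1]
After 'push 18': [1, 18]
After 'push 8': [1, 18, 8]
After 'gt': [1, 1]
After 'push 15': [1, 1, 15]
After 'drop': [1, 1]
After 'add': [2]
After 'push 1': [2, 1]
After 'push 6': [2, 1, 6]
After 'div': [2, 0]
After 'add': [2]
After 'neg': [-2]
After 'push 15': [-2, 15]
After 'sub': [-17]
After 'dup': [-17, -17]

Answer: [-17, -17]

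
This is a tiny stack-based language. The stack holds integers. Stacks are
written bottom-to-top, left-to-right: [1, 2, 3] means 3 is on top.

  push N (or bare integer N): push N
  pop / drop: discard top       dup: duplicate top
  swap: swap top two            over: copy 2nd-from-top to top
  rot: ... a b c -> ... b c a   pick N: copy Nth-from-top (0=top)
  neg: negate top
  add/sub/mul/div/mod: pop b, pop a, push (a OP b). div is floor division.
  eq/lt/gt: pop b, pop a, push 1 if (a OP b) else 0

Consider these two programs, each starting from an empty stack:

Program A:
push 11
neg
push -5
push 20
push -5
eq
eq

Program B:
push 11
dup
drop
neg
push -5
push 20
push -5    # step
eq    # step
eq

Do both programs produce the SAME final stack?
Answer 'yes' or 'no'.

Answer: yes

Derivation:
Program A trace:
  After 'push 11': [11]
  After 'neg': [-11]
  After 'push -5': [-11, -5]
  After 'push 20': [-11, -5, 20]
  After 'push -5': [-11, -5, 20, -5]
  After 'eq': [-11, -5, 0]
  After 'eq': [-11, 0]
Program A final stack: [-11, 0]

Program B trace:
  After 'push 11': [11]
  After 'dup': [11, 11]
  After 'drop': [11]
  After 'neg': [-11]
  After 'push -5': [-11, -5]
  After 'push 20': [-11, -5, 20]
  After 'push -5': [-11, -5, 20, -5]
  After 'eq': [-11, -5, 0]
  After 'eq': [-11, 0]
Program B final stack: [-11, 0]
Same: yes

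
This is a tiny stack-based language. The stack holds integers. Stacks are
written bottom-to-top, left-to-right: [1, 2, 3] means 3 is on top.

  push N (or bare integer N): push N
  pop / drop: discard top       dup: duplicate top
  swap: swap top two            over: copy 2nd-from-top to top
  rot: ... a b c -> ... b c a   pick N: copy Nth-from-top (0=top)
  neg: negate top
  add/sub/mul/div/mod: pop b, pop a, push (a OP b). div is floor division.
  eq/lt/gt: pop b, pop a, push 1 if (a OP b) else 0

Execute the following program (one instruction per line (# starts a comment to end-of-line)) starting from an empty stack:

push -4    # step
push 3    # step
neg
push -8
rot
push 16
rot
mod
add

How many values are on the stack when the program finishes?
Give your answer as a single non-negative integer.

Answer: 2

Derivation:
After 'push -4': stack = [-4] (depth 1)
After 'push 3': stack = [-4, 3] (depth 2)
After 'neg': stack = [-4, -3] (depth 2)
After 'push -8': stack = [-4, -3, -8] (depth 3)
After 'rot': stack = [-3, -8, -4] (depth 3)
After 'push 16': stack = [-3, -8, -4, 16] (depth 4)
After 'rot': stack = [-3, -4, 16, -8] (depth 4)
After 'mod': stack = [-3, -4, 0] (depth 3)
After 'add': stack = [-3, -4] (depth 2)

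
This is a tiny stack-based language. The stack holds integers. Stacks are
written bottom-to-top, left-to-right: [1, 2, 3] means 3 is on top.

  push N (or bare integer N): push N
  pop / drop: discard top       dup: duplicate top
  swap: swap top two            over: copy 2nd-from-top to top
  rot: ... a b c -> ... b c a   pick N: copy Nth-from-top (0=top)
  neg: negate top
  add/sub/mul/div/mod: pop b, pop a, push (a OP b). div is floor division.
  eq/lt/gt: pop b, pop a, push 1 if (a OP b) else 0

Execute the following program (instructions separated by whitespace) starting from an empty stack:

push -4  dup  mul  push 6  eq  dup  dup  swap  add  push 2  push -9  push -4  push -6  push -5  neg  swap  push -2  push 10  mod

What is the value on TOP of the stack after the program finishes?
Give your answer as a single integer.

Answer: 8

Derivation:
After 'push -4': [-4]
After 'dup': [-4, -4]
After 'mul': [16]
After 'push 6': [16, 6]
After 'eq': [0]
After 'dup': [0, 0]
After 'dup': [0, 0, 0]
After 'swap': [0, 0, 0]
After 'add': [0, 0]
After 'push 2': [0, 0, 2]
After 'push -9': [0, 0, 2, -9]
After 'push -4': [0, 0, 2, -9, -4]
After 'push -6': [0, 0, 2, -9, -4, -6]
After 'push -5': [0, 0, 2, -9, -4, -6, -5]
After 'neg': [0, 0, 2, -9, -4, -6, 5]
After 'swap': [0, 0, 2, -9, -4, 5, -6]
After 'push -2': [0, 0, 2, -9, -4, 5, -6, -2]
After 'push 10': [0, 0, 2, -9, -4, 5, -6, -2, 10]
After 'mod': [0, 0, 2, -9, -4, 5, -6, 8]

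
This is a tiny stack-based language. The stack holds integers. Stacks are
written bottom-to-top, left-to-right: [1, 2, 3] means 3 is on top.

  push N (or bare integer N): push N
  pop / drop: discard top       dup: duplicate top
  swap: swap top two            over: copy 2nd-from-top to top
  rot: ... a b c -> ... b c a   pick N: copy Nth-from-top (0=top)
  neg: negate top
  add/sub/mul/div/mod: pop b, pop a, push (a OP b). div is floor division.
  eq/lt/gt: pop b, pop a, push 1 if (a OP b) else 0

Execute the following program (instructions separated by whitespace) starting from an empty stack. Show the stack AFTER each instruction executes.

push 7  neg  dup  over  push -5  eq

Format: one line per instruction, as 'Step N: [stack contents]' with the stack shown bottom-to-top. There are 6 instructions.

Step 1: [7]
Step 2: [-7]
Step 3: [-7, -7]
Step 4: [-7, -7, -7]
Step 5: [-7, -7, -7, -5]
Step 6: [-7, -7, 0]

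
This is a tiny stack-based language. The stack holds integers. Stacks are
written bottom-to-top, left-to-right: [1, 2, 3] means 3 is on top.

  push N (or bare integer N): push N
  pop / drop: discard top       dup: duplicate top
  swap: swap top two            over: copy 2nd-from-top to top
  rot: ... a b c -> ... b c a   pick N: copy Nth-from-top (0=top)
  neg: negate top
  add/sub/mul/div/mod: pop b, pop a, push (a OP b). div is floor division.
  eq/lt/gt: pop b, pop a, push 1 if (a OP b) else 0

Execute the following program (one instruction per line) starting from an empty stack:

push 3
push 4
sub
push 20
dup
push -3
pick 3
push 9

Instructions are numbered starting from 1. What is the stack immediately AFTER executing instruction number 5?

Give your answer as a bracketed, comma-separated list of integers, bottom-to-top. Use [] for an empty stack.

Step 1 ('push 3'): [3]
Step 2 ('push 4'): [3, 4]
Step 3 ('sub'): [-1]
Step 4 ('push 20'): [-1, 20]
Step 5 ('dup'): [-1, 20, 20]

Answer: [-1, 20, 20]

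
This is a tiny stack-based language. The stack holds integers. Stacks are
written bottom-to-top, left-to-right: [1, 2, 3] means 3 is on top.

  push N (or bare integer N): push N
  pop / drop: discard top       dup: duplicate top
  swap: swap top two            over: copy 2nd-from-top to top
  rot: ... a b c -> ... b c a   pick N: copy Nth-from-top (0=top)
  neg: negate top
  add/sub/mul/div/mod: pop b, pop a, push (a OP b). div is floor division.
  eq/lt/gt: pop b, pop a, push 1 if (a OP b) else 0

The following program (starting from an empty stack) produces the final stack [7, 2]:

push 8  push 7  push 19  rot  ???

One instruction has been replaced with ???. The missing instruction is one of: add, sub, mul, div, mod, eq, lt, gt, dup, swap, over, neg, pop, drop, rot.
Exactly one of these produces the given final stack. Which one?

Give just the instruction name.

Answer: div

Derivation:
Stack before ???: [7, 19, 8]
Stack after ???:  [7, 2]
The instruction that transforms [7, 19, 8] -> [7, 2] is: div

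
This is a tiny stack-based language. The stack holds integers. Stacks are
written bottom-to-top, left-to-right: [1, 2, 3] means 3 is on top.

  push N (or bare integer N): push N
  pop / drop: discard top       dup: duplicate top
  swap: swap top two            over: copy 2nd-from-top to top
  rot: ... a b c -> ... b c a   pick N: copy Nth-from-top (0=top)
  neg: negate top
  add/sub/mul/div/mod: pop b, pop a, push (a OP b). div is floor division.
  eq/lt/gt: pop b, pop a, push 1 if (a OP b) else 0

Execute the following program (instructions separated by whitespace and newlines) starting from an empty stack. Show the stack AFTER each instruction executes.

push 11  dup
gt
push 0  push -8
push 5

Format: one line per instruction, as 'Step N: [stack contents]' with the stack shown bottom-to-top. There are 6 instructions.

Step 1: [11]
Step 2: [11, 11]
Step 3: [0]
Step 4: [0, 0]
Step 5: [0, 0, -8]
Step 6: [0, 0, -8, 5]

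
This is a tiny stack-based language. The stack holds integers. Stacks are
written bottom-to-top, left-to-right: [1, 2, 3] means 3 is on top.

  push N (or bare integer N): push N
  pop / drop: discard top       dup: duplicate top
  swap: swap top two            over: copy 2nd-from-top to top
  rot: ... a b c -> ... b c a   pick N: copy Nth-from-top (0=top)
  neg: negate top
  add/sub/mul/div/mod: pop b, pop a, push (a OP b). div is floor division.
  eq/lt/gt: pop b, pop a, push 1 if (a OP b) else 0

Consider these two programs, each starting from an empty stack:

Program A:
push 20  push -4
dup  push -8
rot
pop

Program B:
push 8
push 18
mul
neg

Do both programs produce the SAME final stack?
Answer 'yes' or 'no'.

Program A trace:
  After 'push 20': [20]
  After 'push -4': [20, -4]
  After 'dup': [20, -4, -4]
  After 'push -8': [20, -4, -4, -8]
  After 'rot': [20, -4, -8, -4]
  After 'pop': [20, -4, -8]
Program A final stack: [20, -4, -8]

Program B trace:
  After 'push 8': [8]
  After 'push 18': [8, 18]
  After 'mul': [144]
  After 'neg': [-144]
Program B final stack: [-144]
Same: no

Answer: no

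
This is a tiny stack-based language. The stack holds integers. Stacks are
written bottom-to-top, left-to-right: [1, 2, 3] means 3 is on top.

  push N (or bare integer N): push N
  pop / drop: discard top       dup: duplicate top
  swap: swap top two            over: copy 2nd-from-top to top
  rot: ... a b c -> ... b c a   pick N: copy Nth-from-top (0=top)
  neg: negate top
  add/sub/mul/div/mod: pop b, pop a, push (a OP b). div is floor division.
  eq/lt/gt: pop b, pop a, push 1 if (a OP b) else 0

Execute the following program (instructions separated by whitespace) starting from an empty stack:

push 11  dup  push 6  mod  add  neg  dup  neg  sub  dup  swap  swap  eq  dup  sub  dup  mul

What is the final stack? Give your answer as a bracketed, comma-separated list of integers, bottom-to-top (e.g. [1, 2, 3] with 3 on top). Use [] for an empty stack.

After 'push 11': [11]
After 'dup': [11, 11]
After 'push 6': [11, 11, 6]
After 'mod': [11, 5]
After 'add': [16]
After 'neg': [-16]
After 'dup': [-16, -16]
After 'neg': [-16, 16]
After 'sub': [-32]
After 'dup': [-32, -32]
After 'swap': [-32, -32]
After 'swap': [-32, -32]
After 'eq': [1]
After 'dup': [1, 1]
After 'sub': [0]
After 'dup': [0, 0]
After 'mul': [0]

Answer: [0]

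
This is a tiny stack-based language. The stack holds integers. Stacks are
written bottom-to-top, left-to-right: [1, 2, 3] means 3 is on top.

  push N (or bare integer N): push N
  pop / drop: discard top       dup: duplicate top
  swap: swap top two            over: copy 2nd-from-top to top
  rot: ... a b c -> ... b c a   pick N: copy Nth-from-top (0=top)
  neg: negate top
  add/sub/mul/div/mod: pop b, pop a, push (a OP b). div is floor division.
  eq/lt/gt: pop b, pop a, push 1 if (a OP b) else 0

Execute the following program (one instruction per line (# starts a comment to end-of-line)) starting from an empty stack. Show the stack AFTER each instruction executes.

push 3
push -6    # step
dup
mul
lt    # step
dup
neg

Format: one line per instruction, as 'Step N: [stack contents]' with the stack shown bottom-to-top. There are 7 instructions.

Step 1: [3]
Step 2: [3, -6]
Step 3: [3, -6, -6]
Step 4: [3, 36]
Step 5: [1]
Step 6: [1, 1]
Step 7: [1, -1]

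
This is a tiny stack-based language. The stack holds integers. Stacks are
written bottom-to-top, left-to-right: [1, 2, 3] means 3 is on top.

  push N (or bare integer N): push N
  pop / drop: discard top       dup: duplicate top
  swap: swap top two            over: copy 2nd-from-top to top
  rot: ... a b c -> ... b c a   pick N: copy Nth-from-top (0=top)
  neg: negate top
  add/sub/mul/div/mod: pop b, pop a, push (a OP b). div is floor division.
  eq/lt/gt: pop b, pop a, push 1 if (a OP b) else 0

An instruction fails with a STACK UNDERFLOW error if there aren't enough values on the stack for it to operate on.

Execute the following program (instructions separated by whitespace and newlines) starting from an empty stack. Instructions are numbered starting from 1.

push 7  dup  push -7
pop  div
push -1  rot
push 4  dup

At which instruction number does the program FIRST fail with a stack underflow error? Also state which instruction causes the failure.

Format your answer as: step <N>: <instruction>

Step 1 ('push 7'): stack = [7], depth = 1
Step 2 ('dup'): stack = [7, 7], depth = 2
Step 3 ('push -7'): stack = [7, 7, -7], depth = 3
Step 4 ('pop'): stack = [7, 7], depth = 2
Step 5 ('div'): stack = [1], depth = 1
Step 6 ('push -1'): stack = [1, -1], depth = 2
Step 7 ('rot'): needs 3 value(s) but depth is 2 — STACK UNDERFLOW

Answer: step 7: rot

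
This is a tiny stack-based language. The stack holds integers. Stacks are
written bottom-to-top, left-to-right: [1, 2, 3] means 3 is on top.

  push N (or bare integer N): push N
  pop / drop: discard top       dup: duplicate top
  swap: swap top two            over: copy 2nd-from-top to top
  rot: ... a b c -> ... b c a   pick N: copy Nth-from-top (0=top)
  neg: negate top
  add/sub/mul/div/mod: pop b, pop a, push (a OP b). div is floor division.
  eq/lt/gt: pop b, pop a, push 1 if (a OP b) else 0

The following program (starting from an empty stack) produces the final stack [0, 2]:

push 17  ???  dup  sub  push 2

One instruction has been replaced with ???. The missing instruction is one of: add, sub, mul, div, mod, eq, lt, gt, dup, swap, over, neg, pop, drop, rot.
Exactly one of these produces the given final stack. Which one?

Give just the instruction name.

Answer: neg

Derivation:
Stack before ???: [17]
Stack after ???:  [-17]
The instruction that transforms [17] -> [-17] is: neg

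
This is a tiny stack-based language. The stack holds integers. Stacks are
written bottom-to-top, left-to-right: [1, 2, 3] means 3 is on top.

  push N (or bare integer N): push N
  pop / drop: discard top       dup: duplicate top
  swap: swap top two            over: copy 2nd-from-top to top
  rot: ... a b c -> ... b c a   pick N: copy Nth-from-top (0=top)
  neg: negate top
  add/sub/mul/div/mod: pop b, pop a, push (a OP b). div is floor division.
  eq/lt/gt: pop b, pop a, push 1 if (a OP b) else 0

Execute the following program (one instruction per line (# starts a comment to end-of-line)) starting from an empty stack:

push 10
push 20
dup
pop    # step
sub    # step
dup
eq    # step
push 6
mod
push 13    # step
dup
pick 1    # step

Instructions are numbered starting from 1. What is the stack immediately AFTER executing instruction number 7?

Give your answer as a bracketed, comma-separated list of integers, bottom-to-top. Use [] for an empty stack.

Step 1 ('push 10'): [10]
Step 2 ('push 20'): [10, 20]
Step 3 ('dup'): [10, 20, 20]
Step 4 ('pop'): [10, 20]
Step 5 ('sub'): [-10]
Step 6 ('dup'): [-10, -10]
Step 7 ('eq'): [1]

Answer: [1]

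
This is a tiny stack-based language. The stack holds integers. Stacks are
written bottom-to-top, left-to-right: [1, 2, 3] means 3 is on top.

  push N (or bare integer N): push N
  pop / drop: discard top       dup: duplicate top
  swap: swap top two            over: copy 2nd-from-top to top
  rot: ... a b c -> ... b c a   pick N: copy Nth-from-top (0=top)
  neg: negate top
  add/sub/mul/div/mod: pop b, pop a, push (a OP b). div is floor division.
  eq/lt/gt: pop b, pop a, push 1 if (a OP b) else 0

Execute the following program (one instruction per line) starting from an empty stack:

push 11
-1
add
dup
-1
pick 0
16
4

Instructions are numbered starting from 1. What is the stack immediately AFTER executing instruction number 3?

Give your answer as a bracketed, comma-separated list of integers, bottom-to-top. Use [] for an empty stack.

Step 1 ('push 11'): [11]
Step 2 ('-1'): [11, -1]
Step 3 ('add'): [10]

Answer: [10]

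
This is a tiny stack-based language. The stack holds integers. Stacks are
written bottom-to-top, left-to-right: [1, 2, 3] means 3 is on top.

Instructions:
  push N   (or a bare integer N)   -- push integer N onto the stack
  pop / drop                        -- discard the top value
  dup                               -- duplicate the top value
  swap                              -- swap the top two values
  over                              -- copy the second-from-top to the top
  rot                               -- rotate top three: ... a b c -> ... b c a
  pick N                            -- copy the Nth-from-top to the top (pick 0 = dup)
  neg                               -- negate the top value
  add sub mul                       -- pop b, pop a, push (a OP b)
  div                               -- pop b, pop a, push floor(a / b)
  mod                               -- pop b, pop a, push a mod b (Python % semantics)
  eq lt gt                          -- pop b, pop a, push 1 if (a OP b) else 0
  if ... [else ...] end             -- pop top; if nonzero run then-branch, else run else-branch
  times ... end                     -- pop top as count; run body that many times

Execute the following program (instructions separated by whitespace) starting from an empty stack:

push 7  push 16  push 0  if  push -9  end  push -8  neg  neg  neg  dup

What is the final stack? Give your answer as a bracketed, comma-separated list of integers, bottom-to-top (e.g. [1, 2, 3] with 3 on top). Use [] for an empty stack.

After 'push 7': [7]
After 'push 16': [7, 16]
After 'push 0': [7, 16, 0]
After 'if': [7, 16]
After 'push -8': [7, 16, -8]
After 'neg': [7, 16, 8]
After 'neg': [7, 16, -8]
After 'neg': [7, 16, 8]
After 'dup': [7, 16, 8, 8]

Answer: [7, 16, 8, 8]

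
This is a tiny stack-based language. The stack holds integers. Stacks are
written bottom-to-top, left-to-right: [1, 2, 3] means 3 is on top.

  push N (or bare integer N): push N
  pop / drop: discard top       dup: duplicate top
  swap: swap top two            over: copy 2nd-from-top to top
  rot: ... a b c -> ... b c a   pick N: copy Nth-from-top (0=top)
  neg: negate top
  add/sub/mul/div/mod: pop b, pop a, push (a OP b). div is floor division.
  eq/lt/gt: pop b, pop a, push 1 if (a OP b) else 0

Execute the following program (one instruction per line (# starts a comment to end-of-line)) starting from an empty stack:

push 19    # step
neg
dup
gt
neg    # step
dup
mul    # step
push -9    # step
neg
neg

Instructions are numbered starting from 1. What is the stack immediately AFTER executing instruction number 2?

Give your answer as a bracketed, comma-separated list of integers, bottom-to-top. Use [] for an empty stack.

Answer: [-19]

Derivation:
Step 1 ('push 19'): [19]
Step 2 ('neg'): [-19]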